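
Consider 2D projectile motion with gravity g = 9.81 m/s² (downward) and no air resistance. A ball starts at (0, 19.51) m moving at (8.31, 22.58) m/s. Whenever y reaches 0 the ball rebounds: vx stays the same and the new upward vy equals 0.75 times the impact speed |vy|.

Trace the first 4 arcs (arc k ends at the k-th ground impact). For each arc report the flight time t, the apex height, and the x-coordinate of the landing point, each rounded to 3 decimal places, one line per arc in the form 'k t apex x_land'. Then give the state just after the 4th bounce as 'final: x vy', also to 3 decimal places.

Arc 1: start y=19.510, vy=22.580 → t=5.347, apex=45.497, x_land=44.436, impact vy=-29.877
  bounce: vy ← 0.75·29.877 = 22.408
Arc 2: start y=0.000, vy=22.408 → t=4.568, apex=25.592, x_land=82.399, impact vy=-22.408
  bounce: vy ← 0.75·22.408 = 16.806
Arc 3: start y=0.000, vy=16.806 → t=3.426, apex=14.395, x_land=110.872, impact vy=-16.806
  bounce: vy ← 0.75·16.806 = 12.604
Arc 4: start y=0.000, vy=12.604 → t=2.570, apex=8.097, x_land=132.226, impact vy=-12.604
  bounce: vy ← 0.75·12.604 = 9.453

1 5.347 45.497 44.436
2 4.568 25.592 82.399
3 3.426 14.395 110.872
4 2.570 8.097 132.226
final: 132.226 9.453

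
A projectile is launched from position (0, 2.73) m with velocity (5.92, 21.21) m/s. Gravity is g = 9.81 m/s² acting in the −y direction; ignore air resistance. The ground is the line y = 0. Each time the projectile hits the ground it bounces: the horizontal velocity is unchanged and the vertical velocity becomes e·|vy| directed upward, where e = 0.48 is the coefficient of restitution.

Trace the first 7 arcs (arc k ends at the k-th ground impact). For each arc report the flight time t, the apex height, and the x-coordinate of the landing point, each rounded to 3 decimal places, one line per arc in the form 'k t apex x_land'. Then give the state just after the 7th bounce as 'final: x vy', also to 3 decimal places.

Arc 1: start y=2.730, vy=21.210 → t=4.449, apex=25.659, x_land=26.340, impact vy=-22.437
  bounce: vy ← 0.48·22.437 = 10.770
Arc 2: start y=0.000, vy=10.770 → t=2.196, apex=5.912, x_land=39.338, impact vy=-10.770
  bounce: vy ← 0.48·10.770 = 5.170
Arc 3: start y=0.000, vy=5.170 → t=1.054, apex=1.362, x_land=45.577, impact vy=-5.170
  bounce: vy ← 0.48·5.170 = 2.481
Arc 4: start y=0.000, vy=2.481 → t=0.506, apex=0.314, x_land=48.572, impact vy=-2.481
  bounce: vy ← 0.48·2.481 = 1.191
Arc 5: start y=0.000, vy=1.191 → t=0.243, apex=0.072, x_land=50.010, impact vy=-1.191
  bounce: vy ← 0.48·1.191 = 0.572
Arc 6: start y=0.000, vy=0.572 → t=0.117, apex=0.017, x_land=50.700, impact vy=-0.572
  bounce: vy ← 0.48·0.572 = 0.274
Arc 7: start y=0.000, vy=0.274 → t=0.056, apex=0.004, x_land=51.031, impact vy=-0.274
  bounce: vy ← 0.48·0.274 = 0.132

1 4.449 25.659 26.340
2 2.196 5.912 39.338
3 1.054 1.362 45.577
4 0.506 0.314 48.572
5 0.243 0.072 50.010
6 0.117 0.017 50.700
7 0.056 0.004 51.031
final: 51.031 0.132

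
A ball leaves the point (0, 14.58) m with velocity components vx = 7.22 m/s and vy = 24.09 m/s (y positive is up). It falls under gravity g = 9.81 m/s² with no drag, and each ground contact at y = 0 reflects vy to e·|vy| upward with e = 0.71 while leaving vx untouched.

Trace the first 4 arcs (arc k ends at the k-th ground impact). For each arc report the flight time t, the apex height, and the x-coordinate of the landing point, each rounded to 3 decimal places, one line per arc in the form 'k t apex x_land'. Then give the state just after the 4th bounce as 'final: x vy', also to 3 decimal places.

1 5.456 44.158 39.393
2 4.261 22.260 70.155
3 3.025 11.221 91.996
4 2.148 5.657 107.503
final: 107.503 7.480

Arc 1: start y=14.580, vy=24.090 → t=5.456, apex=44.158, x_land=39.393, impact vy=-29.434
  bounce: vy ← 0.71·29.434 = 20.898
Arc 2: start y=0.000, vy=20.898 → t=4.261, apex=22.260, x_land=70.155, impact vy=-20.898
  bounce: vy ← 0.71·20.898 = 14.838
Arc 3: start y=0.000, vy=14.838 → t=3.025, apex=11.221, x_land=91.996, impact vy=-14.838
  bounce: vy ← 0.71·14.838 = 10.535
Arc 4: start y=0.000, vy=10.535 → t=2.148, apex=5.657, x_land=107.503, impact vy=-10.535
  bounce: vy ← 0.71·10.535 = 7.480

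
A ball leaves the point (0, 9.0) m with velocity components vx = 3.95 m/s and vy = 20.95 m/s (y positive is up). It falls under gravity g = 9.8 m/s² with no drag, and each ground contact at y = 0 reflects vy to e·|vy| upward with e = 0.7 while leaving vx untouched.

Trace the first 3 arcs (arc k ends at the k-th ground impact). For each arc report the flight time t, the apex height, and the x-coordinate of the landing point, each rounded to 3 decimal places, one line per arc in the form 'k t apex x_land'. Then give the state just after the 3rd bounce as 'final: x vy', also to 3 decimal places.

1 4.669 31.393 18.442
2 3.544 15.383 32.439
3 2.481 7.537 42.238
final: 42.238 8.508

Arc 1: start y=9.000, vy=20.950 → t=4.669, apex=31.393, x_land=18.442, impact vy=-24.805
  bounce: vy ← 0.7·24.805 = 17.364
Arc 2: start y=0.000, vy=17.364 → t=3.544, apex=15.383, x_land=32.439, impact vy=-17.364
  bounce: vy ← 0.7·17.364 = 12.155
Arc 3: start y=0.000, vy=12.155 → t=2.481, apex=7.537, x_land=42.238, impact vy=-12.155
  bounce: vy ← 0.7·12.155 = 8.508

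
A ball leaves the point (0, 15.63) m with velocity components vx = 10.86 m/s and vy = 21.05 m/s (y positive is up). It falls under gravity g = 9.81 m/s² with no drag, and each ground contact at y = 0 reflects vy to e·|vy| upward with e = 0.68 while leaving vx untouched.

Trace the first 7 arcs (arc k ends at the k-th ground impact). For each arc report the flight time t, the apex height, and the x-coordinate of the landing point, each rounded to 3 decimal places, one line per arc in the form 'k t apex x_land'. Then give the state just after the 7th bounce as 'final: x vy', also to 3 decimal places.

Arc 1: start y=15.630, vy=21.050 → t=4.937, apex=38.214, x_land=53.616, impact vy=-27.382
  bounce: vy ← 0.68·27.382 = 18.620
Arc 2: start y=0.000, vy=18.620 → t=3.796, apex=17.670, x_land=94.841, impact vy=-18.620
  bounce: vy ← 0.68·18.620 = 12.661
Arc 3: start y=0.000, vy=12.661 → t=2.581, apex=8.171, x_land=122.874, impact vy=-12.661
  bounce: vy ← 0.68·12.661 = 8.610
Arc 4: start y=0.000, vy=8.610 → t=1.755, apex=3.778, x_land=141.936, impact vy=-8.610
  bounce: vy ← 0.68·8.610 = 5.855
Arc 5: start y=0.000, vy=5.855 → t=1.194, apex=1.747, x_land=154.899, impact vy=-5.855
  bounce: vy ← 0.68·5.855 = 3.981
Arc 6: start y=0.000, vy=3.981 → t=0.812, apex=0.808, x_land=163.713, impact vy=-3.981
  bounce: vy ← 0.68·3.981 = 2.707
Arc 7: start y=0.000, vy=2.707 → t=0.552, apex=0.374, x_land=169.707, impact vy=-2.707
  bounce: vy ← 0.68·2.707 = 1.841

1 4.937 38.214 53.616
2 3.796 17.670 94.841
3 2.581 8.171 122.874
4 1.755 3.778 141.936
5 1.194 1.747 154.899
6 0.812 0.808 163.713
7 0.552 0.374 169.707
final: 169.707 1.841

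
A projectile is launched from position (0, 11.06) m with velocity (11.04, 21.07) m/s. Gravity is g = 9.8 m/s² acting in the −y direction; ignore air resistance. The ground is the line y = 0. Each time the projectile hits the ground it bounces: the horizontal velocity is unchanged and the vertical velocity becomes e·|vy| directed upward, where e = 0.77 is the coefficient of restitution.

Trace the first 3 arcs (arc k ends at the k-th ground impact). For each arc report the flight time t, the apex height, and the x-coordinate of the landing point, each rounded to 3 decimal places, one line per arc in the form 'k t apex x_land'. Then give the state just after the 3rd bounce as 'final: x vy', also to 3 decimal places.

Arc 1: start y=11.060, vy=21.070 → t=4.773, apex=33.710, x_land=52.693, impact vy=-25.704
  bounce: vy ← 0.77·25.704 = 19.792
Arc 2: start y=0.000, vy=19.792 → t=4.039, apex=19.987, x_land=97.287, impact vy=-19.792
  bounce: vy ← 0.77·19.792 = 15.240
Arc 3: start y=0.000, vy=15.240 → t=3.110, apex=11.850, x_land=131.624, impact vy=-15.240
  bounce: vy ← 0.77·15.240 = 11.735

1 4.773 33.710 52.693
2 4.039 19.987 97.287
3 3.110 11.850 131.624
final: 131.624 11.735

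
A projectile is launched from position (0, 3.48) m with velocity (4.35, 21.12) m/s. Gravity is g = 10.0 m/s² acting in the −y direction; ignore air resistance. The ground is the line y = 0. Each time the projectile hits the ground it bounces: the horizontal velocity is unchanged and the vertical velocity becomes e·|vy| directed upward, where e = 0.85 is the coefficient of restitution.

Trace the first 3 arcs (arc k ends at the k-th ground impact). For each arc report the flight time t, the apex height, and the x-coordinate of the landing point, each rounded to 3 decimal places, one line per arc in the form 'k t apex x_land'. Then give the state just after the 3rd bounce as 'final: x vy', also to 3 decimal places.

1 4.383 25.783 19.065
2 3.860 18.628 35.858
3 3.281 13.459 50.131
final: 50.131 13.946

Arc 1: start y=3.480, vy=21.120 → t=4.383, apex=25.783, x_land=19.065, impact vy=-22.708
  bounce: vy ← 0.85·22.708 = 19.302
Arc 2: start y=0.000, vy=19.302 → t=3.860, apex=18.628, x_land=35.858, impact vy=-19.302
  bounce: vy ← 0.85·19.302 = 16.407
Arc 3: start y=0.000, vy=16.407 → t=3.281, apex=13.459, x_land=50.131, impact vy=-16.407
  bounce: vy ← 0.85·16.407 = 13.946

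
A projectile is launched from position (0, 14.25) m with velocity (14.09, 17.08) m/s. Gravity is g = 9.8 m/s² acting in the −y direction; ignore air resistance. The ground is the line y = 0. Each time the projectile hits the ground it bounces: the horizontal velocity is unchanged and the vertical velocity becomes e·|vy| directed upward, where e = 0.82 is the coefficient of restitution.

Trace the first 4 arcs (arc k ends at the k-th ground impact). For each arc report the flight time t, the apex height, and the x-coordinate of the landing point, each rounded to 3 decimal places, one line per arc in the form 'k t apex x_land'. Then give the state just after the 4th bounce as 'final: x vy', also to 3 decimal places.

1 4.181 29.134 58.914
2 3.999 19.590 115.259
3 3.279 13.172 161.462
4 2.689 8.857 199.348
final: 199.348 10.804

Arc 1: start y=14.250, vy=17.080 → t=4.181, apex=29.134, x_land=58.914, impact vy=-23.896
  bounce: vy ← 0.82·23.896 = 19.595
Arc 2: start y=0.000, vy=19.595 → t=3.999, apex=19.590, x_land=115.259, impact vy=-19.595
  bounce: vy ← 0.82·19.595 = 16.068
Arc 3: start y=0.000, vy=16.068 → t=3.279, apex=13.172, x_land=161.462, impact vy=-16.068
  bounce: vy ← 0.82·16.068 = 13.176
Arc 4: start y=0.000, vy=13.176 → t=2.689, apex=8.857, x_land=199.348, impact vy=-13.176
  bounce: vy ← 0.82·13.176 = 10.804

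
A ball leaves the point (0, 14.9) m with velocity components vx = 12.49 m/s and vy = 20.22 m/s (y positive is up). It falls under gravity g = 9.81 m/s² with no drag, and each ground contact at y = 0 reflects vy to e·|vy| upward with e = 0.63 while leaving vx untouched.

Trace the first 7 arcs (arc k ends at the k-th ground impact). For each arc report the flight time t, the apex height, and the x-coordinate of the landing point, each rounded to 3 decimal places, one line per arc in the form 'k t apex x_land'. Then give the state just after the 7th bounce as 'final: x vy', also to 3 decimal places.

Arc 1: start y=14.900, vy=20.220 → t=4.760, apex=35.738, x_land=59.458, impact vy=-26.480
  bounce: vy ← 0.63·26.480 = 16.682
Arc 2: start y=0.000, vy=16.682 → t=3.401, apex=14.185, x_land=101.938, impact vy=-16.682
  bounce: vy ← 0.63·16.682 = 10.510
Arc 3: start y=0.000, vy=10.510 → t=2.143, apex=5.630, x_land=128.700, impact vy=-10.510
  bounce: vy ← 0.63·10.510 = 6.621
Arc 4: start y=0.000, vy=6.621 → t=1.350, apex=2.234, x_land=145.560, impact vy=-6.621
  bounce: vy ← 0.63·6.621 = 4.171
Arc 5: start y=0.000, vy=4.171 → t=0.850, apex=0.887, x_land=156.182, impact vy=-4.171
  bounce: vy ← 0.63·4.171 = 2.628
Arc 6: start y=0.000, vy=2.628 → t=0.536, apex=0.352, x_land=162.874, impact vy=-2.628
  bounce: vy ← 0.63·2.628 = 1.656
Arc 7: start y=0.000, vy=1.656 → t=0.338, apex=0.140, x_land=167.089, impact vy=-1.656
  bounce: vy ← 0.63·1.656 = 1.043

1 4.760 35.738 59.458
2 3.401 14.185 101.938
3 2.143 5.630 128.700
4 1.350 2.234 145.560
5 0.850 0.887 156.182
6 0.536 0.352 162.874
7 0.338 0.140 167.089
final: 167.089 1.043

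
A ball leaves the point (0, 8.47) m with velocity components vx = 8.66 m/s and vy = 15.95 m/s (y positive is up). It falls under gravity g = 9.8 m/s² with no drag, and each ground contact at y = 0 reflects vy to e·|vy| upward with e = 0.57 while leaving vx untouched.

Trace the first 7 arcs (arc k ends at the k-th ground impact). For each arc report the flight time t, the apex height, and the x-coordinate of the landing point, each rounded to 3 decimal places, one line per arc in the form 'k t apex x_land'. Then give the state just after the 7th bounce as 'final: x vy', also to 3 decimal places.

1 3.720 21.450 32.213
2 2.385 6.969 52.869
3 1.360 2.264 64.643
4 0.775 0.736 71.354
5 0.442 0.239 75.179
6 0.252 0.078 77.359
7 0.144 0.025 78.602
final: 78.602 0.401

Arc 1: start y=8.470, vy=15.950 → t=3.720, apex=21.450, x_land=32.213, impact vy=-20.504
  bounce: vy ← 0.57·20.504 = 11.687
Arc 2: start y=0.000, vy=11.687 → t=2.385, apex=6.969, x_land=52.869, impact vy=-11.687
  bounce: vy ← 0.57·11.687 = 6.662
Arc 3: start y=0.000, vy=6.662 → t=1.360, apex=2.264, x_land=64.643, impact vy=-6.662
  bounce: vy ← 0.57·6.662 = 3.797
Arc 4: start y=0.000, vy=3.797 → t=0.775, apex=0.736, x_land=71.354, impact vy=-3.797
  bounce: vy ← 0.57·3.797 = 2.164
Arc 5: start y=0.000, vy=2.164 → t=0.442, apex=0.239, x_land=75.179, impact vy=-2.164
  bounce: vy ← 0.57·2.164 = 1.234
Arc 6: start y=0.000, vy=1.234 → t=0.252, apex=0.078, x_land=77.359, impact vy=-1.234
  bounce: vy ← 0.57·1.234 = 0.703
Arc 7: start y=0.000, vy=0.703 → t=0.144, apex=0.025, x_land=78.602, impact vy=-0.703
  bounce: vy ← 0.57·0.703 = 0.401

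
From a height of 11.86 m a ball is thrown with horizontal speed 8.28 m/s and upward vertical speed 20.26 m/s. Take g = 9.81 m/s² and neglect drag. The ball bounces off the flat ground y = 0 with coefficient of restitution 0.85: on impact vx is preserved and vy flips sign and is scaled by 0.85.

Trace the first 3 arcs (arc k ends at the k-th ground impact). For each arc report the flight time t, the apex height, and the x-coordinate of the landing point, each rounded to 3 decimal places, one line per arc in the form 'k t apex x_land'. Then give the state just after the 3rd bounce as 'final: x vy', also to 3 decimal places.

Arc 1: start y=11.860, vy=20.260 → t=4.650, apex=32.781, x_land=38.505, impact vy=-25.361
  bounce: vy ← 0.85·25.361 = 21.557
Arc 2: start y=0.000, vy=21.557 → t=4.395, apex=23.684, x_land=74.894, impact vy=-21.557
  bounce: vy ← 0.85·21.557 = 18.323
Arc 3: start y=0.000, vy=18.323 → t=3.736, apex=17.112, x_land=105.825, impact vy=-18.323
  bounce: vy ← 0.85·18.323 = 15.575

1 4.650 32.781 38.505
2 4.395 23.684 74.894
3 3.736 17.112 105.825
final: 105.825 15.575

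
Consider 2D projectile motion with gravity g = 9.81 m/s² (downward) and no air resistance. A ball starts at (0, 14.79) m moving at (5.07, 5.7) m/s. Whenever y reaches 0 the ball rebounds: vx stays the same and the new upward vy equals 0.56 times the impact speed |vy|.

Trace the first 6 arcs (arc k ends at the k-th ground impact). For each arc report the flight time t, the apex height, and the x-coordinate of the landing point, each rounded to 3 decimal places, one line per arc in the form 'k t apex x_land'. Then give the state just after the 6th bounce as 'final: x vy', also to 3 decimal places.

Arc 1: start y=14.790, vy=5.700 → t=2.412, apex=16.446, x_land=12.230, impact vy=-17.963
  bounce: vy ← 0.56·17.963 = 10.059
Arc 2: start y=0.000, vy=10.059 → t=2.051, apex=5.157, x_land=22.627, impact vy=-10.059
  bounce: vy ← 0.56·10.059 = 5.633
Arc 3: start y=0.000, vy=5.633 → t=1.148, apex=1.617, x_land=28.450, impact vy=-5.633
  bounce: vy ← 0.56·5.633 = 3.155
Arc 4: start y=0.000, vy=3.155 → t=0.643, apex=0.507, x_land=31.711, impact vy=-3.155
  bounce: vy ← 0.56·3.155 = 1.767
Arc 5: start y=0.000, vy=1.767 → t=0.360, apex=0.159, x_land=33.537, impact vy=-1.767
  bounce: vy ← 0.56·1.767 = 0.989
Arc 6: start y=0.000, vy=0.989 → t=0.202, apex=0.050, x_land=34.559, impact vy=-0.989
  bounce: vy ← 0.56·0.989 = 0.554

1 2.412 16.446 12.230
2 2.051 5.157 22.627
3 1.148 1.617 28.450
4 0.643 0.507 31.711
5 0.360 0.159 33.537
6 0.202 0.050 34.559
final: 34.559 0.554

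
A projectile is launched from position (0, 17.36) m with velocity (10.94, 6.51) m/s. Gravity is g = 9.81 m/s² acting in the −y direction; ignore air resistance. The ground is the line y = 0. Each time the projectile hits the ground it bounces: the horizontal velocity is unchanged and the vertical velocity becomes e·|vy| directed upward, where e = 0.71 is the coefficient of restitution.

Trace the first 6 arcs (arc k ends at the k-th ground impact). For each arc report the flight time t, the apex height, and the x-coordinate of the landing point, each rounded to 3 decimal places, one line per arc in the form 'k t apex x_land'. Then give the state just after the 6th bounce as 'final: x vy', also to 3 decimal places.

1 2.659 19.520 29.084
2 2.833 9.840 60.074
3 2.011 4.960 82.078
4 1.428 2.501 97.700
5 1.014 1.261 108.792
6 0.720 0.635 116.667
final: 116.667 2.507

Arc 1: start y=17.360, vy=6.510 → t=2.659, apex=19.520, x_land=29.084, impact vy=-19.570
  bounce: vy ← 0.71·19.570 = 13.895
Arc 2: start y=0.000, vy=13.895 → t=2.833, apex=9.840, x_land=60.074, impact vy=-13.895
  bounce: vy ← 0.71·13.895 = 9.865
Arc 3: start y=0.000, vy=9.865 → t=2.011, apex=4.960, x_land=82.078, impact vy=-9.865
  bounce: vy ← 0.71·9.865 = 7.004
Arc 4: start y=0.000, vy=7.004 → t=1.428, apex=2.501, x_land=97.700, impact vy=-7.004
  bounce: vy ← 0.71·7.004 = 4.973
Arc 5: start y=0.000, vy=4.973 → t=1.014, apex=1.261, x_land=108.792, impact vy=-4.973
  bounce: vy ← 0.71·4.973 = 3.531
Arc 6: start y=0.000, vy=3.531 → t=0.720, apex=0.635, x_land=116.667, impact vy=-3.531
  bounce: vy ← 0.71·3.531 = 2.507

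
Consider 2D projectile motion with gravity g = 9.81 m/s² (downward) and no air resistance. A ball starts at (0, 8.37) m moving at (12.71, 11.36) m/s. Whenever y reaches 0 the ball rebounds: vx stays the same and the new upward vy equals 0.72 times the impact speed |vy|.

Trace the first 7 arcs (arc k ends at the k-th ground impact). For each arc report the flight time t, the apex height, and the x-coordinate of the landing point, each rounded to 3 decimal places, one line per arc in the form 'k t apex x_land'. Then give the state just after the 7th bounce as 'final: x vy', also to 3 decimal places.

1 2.904 14.947 36.906
2 2.514 7.749 68.856
3 1.810 4.017 91.860
4 1.303 2.082 108.423
5 0.938 1.080 120.348
6 0.676 0.560 128.934
7 0.486 0.290 135.116
final: 135.116 1.718

Arc 1: start y=8.370, vy=11.360 → t=2.904, apex=14.947, x_land=36.906, impact vy=-17.125
  bounce: vy ← 0.72·17.125 = 12.330
Arc 2: start y=0.000, vy=12.330 → t=2.514, apex=7.749, x_land=68.856, impact vy=-12.330
  bounce: vy ← 0.72·12.330 = 8.878
Arc 3: start y=0.000, vy=8.878 → t=1.810, apex=4.017, x_land=91.860, impact vy=-8.878
  bounce: vy ← 0.72·8.878 = 6.392
Arc 4: start y=0.000, vy=6.392 → t=1.303, apex=2.082, x_land=108.423, impact vy=-6.392
  bounce: vy ← 0.72·6.392 = 4.602
Arc 5: start y=0.000, vy=4.602 → t=0.938, apex=1.080, x_land=120.348, impact vy=-4.602
  bounce: vy ← 0.72·4.602 = 3.314
Arc 6: start y=0.000, vy=3.314 → t=0.676, apex=0.560, x_land=128.934, impact vy=-3.314
  bounce: vy ← 0.72·3.314 = 2.386
Arc 7: start y=0.000, vy=2.386 → t=0.486, apex=0.290, x_land=135.116, impact vy=-2.386
  bounce: vy ← 0.72·2.386 = 1.718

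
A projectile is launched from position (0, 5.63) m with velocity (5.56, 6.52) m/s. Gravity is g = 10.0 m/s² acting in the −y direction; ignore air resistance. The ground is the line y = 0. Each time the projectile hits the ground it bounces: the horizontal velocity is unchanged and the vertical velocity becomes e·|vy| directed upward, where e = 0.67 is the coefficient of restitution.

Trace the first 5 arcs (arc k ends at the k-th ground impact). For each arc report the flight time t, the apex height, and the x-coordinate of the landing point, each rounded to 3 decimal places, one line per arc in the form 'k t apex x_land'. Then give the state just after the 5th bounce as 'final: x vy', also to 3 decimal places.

Arc 1: start y=5.630, vy=6.520 → t=1.897, apex=7.756, x_land=10.550, impact vy=-12.454
  bounce: vy ← 0.67·12.454 = 8.344
Arc 2: start y=0.000, vy=8.344 → t=1.669, apex=3.481, x_land=19.829, impact vy=-8.344
  bounce: vy ← 0.67·8.344 = 5.591
Arc 3: start y=0.000, vy=5.591 → t=1.118, apex=1.563, x_land=26.046, impact vy=-5.591
  bounce: vy ← 0.67·5.591 = 3.746
Arc 4: start y=0.000, vy=3.746 → t=0.749, apex=0.702, x_land=30.211, impact vy=-3.746
  bounce: vy ← 0.67·3.746 = 2.510
Arc 5: start y=0.000, vy=2.510 → t=0.502, apex=0.315, x_land=33.002, impact vy=-2.510
  bounce: vy ← 0.67·2.510 = 1.681

1 1.897 7.756 10.550
2 1.669 3.481 19.829
3 1.118 1.563 26.046
4 0.749 0.702 30.211
5 0.502 0.315 33.002
final: 33.002 1.681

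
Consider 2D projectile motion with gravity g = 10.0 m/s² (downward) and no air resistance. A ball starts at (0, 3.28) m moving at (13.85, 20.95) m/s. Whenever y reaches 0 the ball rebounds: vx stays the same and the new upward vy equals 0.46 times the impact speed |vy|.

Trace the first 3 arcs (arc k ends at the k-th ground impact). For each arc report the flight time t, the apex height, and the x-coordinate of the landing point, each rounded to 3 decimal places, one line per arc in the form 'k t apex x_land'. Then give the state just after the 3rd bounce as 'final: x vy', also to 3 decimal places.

1 4.341 25.225 60.124
2 2.066 5.338 88.744
3 0.951 1.129 101.910
final: 101.910 2.186

Arc 1: start y=3.280, vy=20.950 → t=4.341, apex=25.225, x_land=60.124, impact vy=-22.461
  bounce: vy ← 0.46·22.461 = 10.332
Arc 2: start y=0.000, vy=10.332 → t=2.066, apex=5.338, x_land=88.744, impact vy=-10.332
  bounce: vy ← 0.46·10.332 = 4.753
Arc 3: start y=0.000, vy=4.753 → t=0.951, apex=1.129, x_land=101.910, impact vy=-4.753
  bounce: vy ← 0.46·4.753 = 2.186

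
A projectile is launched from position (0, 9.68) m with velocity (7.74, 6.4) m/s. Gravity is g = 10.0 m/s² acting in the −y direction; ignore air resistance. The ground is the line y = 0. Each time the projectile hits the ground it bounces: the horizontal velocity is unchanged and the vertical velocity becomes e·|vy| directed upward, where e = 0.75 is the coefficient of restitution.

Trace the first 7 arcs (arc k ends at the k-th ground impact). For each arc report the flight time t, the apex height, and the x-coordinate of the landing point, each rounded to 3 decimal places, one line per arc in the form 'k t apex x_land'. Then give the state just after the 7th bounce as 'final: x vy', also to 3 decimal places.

Arc 1: start y=9.680, vy=6.400 → t=2.172, apex=11.728, x_land=16.808, impact vy=-15.315
  bounce: vy ← 0.75·15.315 = 11.487
Arc 2: start y=0.000, vy=11.487 → t=2.297, apex=6.597, x_land=34.589, impact vy=-11.487
  bounce: vy ← 0.75·11.487 = 8.615
Arc 3: start y=0.000, vy=8.615 → t=1.723, apex=3.711, x_land=47.925, impact vy=-8.615
  bounce: vy ← 0.75·8.615 = 6.461
Arc 4: start y=0.000, vy=6.461 → t=1.292, apex=2.087, x_land=57.927, impact vy=-6.461
  bounce: vy ← 0.75·6.461 = 4.846
Arc 5: start y=0.000, vy=4.846 → t=0.969, apex=1.174, x_land=65.428, impact vy=-4.846
  bounce: vy ← 0.75·4.846 = 3.634
Arc 6: start y=0.000, vy=3.634 → t=0.727, apex=0.660, x_land=71.054, impact vy=-3.634
  bounce: vy ← 0.75·3.634 = 2.726
Arc 7: start y=0.000, vy=2.726 → t=0.545, apex=0.372, x_land=75.274, impact vy=-2.726
  bounce: vy ← 0.75·2.726 = 2.044

1 2.172 11.728 16.808
2 2.297 6.597 34.589
3 1.723 3.711 47.925
4 1.292 2.087 57.927
5 0.969 1.174 65.428
6 0.727 0.660 71.054
7 0.545 0.372 75.274
final: 75.274 2.044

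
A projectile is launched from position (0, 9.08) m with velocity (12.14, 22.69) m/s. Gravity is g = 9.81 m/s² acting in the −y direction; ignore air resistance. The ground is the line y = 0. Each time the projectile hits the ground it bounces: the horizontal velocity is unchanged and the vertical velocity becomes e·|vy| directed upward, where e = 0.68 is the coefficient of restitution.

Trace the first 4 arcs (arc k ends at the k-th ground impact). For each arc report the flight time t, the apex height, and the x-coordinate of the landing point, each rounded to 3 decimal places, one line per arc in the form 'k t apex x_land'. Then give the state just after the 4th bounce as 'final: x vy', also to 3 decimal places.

1 4.996 35.320 60.656
2 3.649 16.332 104.961
3 2.482 7.552 135.088
4 1.688 3.492 155.575
final: 155.575 5.629

Arc 1: start y=9.080, vy=22.690 → t=4.996, apex=35.320, x_land=60.656, impact vy=-26.325
  bounce: vy ← 0.68·26.325 = 17.901
Arc 2: start y=0.000, vy=17.901 → t=3.649, apex=16.332, x_land=104.961, impact vy=-17.901
  bounce: vy ← 0.68·17.901 = 12.173
Arc 3: start y=0.000, vy=12.173 → t=2.482, apex=7.552, x_land=135.088, impact vy=-12.173
  bounce: vy ← 0.68·12.173 = 8.277
Arc 4: start y=0.000, vy=8.277 → t=1.688, apex=3.492, x_land=155.575, impact vy=-8.277
  bounce: vy ← 0.68·8.277 = 5.629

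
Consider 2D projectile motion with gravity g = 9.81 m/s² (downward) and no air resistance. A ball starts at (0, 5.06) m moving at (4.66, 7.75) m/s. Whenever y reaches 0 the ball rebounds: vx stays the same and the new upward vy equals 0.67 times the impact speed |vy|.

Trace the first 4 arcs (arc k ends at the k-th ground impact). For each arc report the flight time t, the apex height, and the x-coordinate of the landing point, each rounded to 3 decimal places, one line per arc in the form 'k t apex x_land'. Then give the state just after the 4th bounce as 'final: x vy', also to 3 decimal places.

1 2.077 8.121 9.678
2 1.724 3.646 17.713
3 1.155 1.637 23.096
4 0.774 0.735 26.703
final: 26.703 2.544

Arc 1: start y=5.060, vy=7.750 → t=2.077, apex=8.121, x_land=9.678, impact vy=-12.623
  bounce: vy ← 0.67·12.623 = 8.457
Arc 2: start y=0.000, vy=8.457 → t=1.724, apex=3.646, x_land=17.713, impact vy=-8.457
  bounce: vy ← 0.67·8.457 = 5.666
Arc 3: start y=0.000, vy=5.666 → t=1.155, apex=1.637, x_land=23.096, impact vy=-5.666
  bounce: vy ← 0.67·5.666 = 3.797
Arc 4: start y=0.000, vy=3.797 → t=0.774, apex=0.735, x_land=26.703, impact vy=-3.797
  bounce: vy ← 0.67·3.797 = 2.544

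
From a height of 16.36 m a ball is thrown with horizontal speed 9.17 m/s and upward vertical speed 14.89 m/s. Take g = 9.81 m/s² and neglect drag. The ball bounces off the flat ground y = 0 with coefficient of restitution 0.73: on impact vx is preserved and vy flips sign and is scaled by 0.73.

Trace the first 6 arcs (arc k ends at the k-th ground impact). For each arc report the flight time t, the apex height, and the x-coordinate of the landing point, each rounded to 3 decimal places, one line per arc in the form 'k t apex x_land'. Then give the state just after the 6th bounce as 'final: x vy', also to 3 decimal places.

Arc 1: start y=16.360, vy=14.890 → t=3.893, apex=27.660, x_land=35.695, impact vy=-23.296
  bounce: vy ← 0.73·23.296 = 17.006
Arc 2: start y=0.000, vy=17.006 → t=3.467, apex=14.740, x_land=67.488, impact vy=-17.006
  bounce: vy ← 0.73·17.006 = 12.414
Arc 3: start y=0.000, vy=12.414 → t=2.531, apex=7.855, x_land=90.696, impact vy=-12.414
  bounce: vy ← 0.73·12.414 = 9.062
Arc 4: start y=0.000, vy=9.062 → t=1.848, apex=4.186, x_land=107.639, impact vy=-9.062
  bounce: vy ← 0.73·9.062 = 6.616
Arc 5: start y=0.000, vy=6.616 → t=1.349, apex=2.231, x_land=120.007, impact vy=-6.616
  bounce: vy ← 0.73·6.616 = 4.829
Arc 6: start y=0.000, vy=4.829 → t=0.985, apex=1.189, x_land=129.036, impact vy=-4.829
  bounce: vy ← 0.73·4.829 = 3.525

1 3.893 27.660 35.695
2 3.467 14.740 67.488
3 2.531 7.855 90.696
4 1.848 4.186 107.639
5 1.349 2.231 120.007
6 0.985 1.189 129.036
final: 129.036 3.525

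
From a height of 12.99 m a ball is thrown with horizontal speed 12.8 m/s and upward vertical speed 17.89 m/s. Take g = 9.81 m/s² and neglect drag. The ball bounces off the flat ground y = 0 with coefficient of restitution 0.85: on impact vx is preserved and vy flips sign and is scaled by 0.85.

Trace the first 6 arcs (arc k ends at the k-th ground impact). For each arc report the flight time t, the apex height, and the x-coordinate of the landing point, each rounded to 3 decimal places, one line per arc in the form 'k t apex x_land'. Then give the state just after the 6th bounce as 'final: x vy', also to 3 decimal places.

1 4.268 29.303 54.628
2 4.155 21.171 107.814
3 3.532 15.296 153.021
4 3.002 11.051 191.448
5 2.552 7.985 224.110
6 2.169 5.769 251.873
final: 251.873 9.043

Arc 1: start y=12.990, vy=17.890 → t=4.268, apex=29.303, x_land=54.628, impact vy=-23.977
  bounce: vy ← 0.85·23.977 = 20.381
Arc 2: start y=0.000, vy=20.381 → t=4.155, apex=21.171, x_land=107.814, impact vy=-20.381
  bounce: vy ← 0.85·20.381 = 17.324
Arc 3: start y=0.000, vy=17.324 → t=3.532, apex=15.296, x_land=153.021, impact vy=-17.324
  bounce: vy ← 0.85·17.324 = 14.725
Arc 4: start y=0.000, vy=14.725 → t=3.002, apex=11.051, x_land=191.448, impact vy=-14.725
  bounce: vy ← 0.85·14.725 = 12.516
Arc 5: start y=0.000, vy=12.516 → t=2.552, apex=7.985, x_land=224.110, impact vy=-12.516
  bounce: vy ← 0.85·12.516 = 10.639
Arc 6: start y=0.000, vy=10.639 → t=2.169, apex=5.769, x_land=251.873, impact vy=-10.639
  bounce: vy ← 0.85·10.639 = 9.043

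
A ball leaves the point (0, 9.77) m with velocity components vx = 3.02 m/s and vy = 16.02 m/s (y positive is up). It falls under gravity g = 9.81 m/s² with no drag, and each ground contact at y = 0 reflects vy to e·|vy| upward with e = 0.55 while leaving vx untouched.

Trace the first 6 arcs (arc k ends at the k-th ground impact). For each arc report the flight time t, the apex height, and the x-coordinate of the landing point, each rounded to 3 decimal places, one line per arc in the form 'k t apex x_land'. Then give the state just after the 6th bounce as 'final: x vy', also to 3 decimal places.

Arc 1: start y=9.770, vy=16.020 → t=3.791, apex=22.851, x_land=11.450, impact vy=-21.174
  bounce: vy ← 0.55·21.174 = 11.646
Arc 2: start y=0.000, vy=11.646 → t=2.374, apex=6.912, x_land=18.620, impact vy=-11.646
  bounce: vy ← 0.55·11.646 = 6.405
Arc 3: start y=0.000, vy=6.405 → t=1.306, apex=2.091, x_land=22.564, impact vy=-6.405
  bounce: vy ← 0.55·6.405 = 3.523
Arc 4: start y=0.000, vy=3.523 → t=0.718, apex=0.633, x_land=24.733, impact vy=-3.523
  bounce: vy ← 0.55·3.523 = 1.938
Arc 5: start y=0.000, vy=1.938 → t=0.395, apex=0.191, x_land=25.926, impact vy=-1.938
  bounce: vy ← 0.55·1.938 = 1.066
Arc 6: start y=0.000, vy=1.066 → t=0.217, apex=0.058, x_land=26.582, impact vy=-1.066
  bounce: vy ← 0.55·1.066 = 0.586

1 3.791 22.851 11.450
2 2.374 6.912 18.620
3 1.306 2.091 22.564
4 0.718 0.633 24.733
5 0.395 0.191 25.926
6 0.217 0.058 26.582
final: 26.582 0.586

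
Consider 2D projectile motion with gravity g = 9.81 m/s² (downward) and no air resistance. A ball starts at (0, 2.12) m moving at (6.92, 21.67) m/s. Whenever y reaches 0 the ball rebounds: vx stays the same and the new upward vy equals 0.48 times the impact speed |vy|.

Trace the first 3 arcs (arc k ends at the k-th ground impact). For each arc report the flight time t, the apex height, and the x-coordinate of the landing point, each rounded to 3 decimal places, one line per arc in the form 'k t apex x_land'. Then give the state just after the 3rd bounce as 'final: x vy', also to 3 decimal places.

1 4.514 26.054 31.235
2 2.213 6.003 46.546
3 1.062 1.383 53.895
final: 53.895 2.500

Arc 1: start y=2.120, vy=21.670 → t=4.514, apex=26.054, x_land=31.235, impact vy=-22.609
  bounce: vy ← 0.48·22.609 = 10.852
Arc 2: start y=0.000, vy=10.852 → t=2.213, apex=6.003, x_land=46.546, impact vy=-10.852
  bounce: vy ← 0.48·10.852 = 5.209
Arc 3: start y=0.000, vy=5.209 → t=1.062, apex=1.383, x_land=53.895, impact vy=-5.209
  bounce: vy ← 0.48·5.209 = 2.500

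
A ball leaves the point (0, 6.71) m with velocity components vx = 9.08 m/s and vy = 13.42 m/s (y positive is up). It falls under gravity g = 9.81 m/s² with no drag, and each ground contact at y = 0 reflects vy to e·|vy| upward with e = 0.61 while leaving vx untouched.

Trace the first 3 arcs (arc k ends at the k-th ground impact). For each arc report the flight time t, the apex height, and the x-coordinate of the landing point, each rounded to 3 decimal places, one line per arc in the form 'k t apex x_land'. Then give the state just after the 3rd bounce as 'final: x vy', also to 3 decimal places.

1 3.168 15.889 28.764
2 2.196 5.912 48.702
3 1.339 2.200 60.864
final: 60.864 4.008

Arc 1: start y=6.710, vy=13.420 → t=3.168, apex=15.889, x_land=28.764, impact vy=-17.656
  bounce: vy ← 0.61·17.656 = 10.770
Arc 2: start y=0.000, vy=10.770 → t=2.196, apex=5.912, x_land=48.702, impact vy=-10.770
  bounce: vy ← 0.61·10.770 = 6.570
Arc 3: start y=0.000, vy=6.570 → t=1.339, apex=2.200, x_land=60.864, impact vy=-6.570
  bounce: vy ← 0.61·6.570 = 4.008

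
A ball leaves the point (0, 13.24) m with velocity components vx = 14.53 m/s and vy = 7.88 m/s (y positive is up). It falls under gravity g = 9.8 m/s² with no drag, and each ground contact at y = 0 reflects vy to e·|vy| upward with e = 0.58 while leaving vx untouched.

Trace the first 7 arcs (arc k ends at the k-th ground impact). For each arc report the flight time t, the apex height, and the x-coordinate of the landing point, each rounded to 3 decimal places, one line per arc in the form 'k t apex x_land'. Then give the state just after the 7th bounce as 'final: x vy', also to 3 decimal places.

1 2.634 16.408 38.272
2 2.123 5.520 69.115
3 1.231 1.857 87.004
4 0.714 0.625 97.379
5 0.414 0.210 103.397
6 0.240 0.071 106.887
7 0.139 0.024 108.912
final: 108.912 0.396

Arc 1: start y=13.240, vy=7.880 → t=2.634, apex=16.408, x_land=38.272, impact vy=-17.933
  bounce: vy ← 0.58·17.933 = 10.401
Arc 2: start y=0.000, vy=10.401 → t=2.123, apex=5.520, x_land=69.115, impact vy=-10.401
  bounce: vy ← 0.58·10.401 = 6.033
Arc 3: start y=0.000, vy=6.033 → t=1.231, apex=1.857, x_land=87.004, impact vy=-6.033
  bounce: vy ← 0.58·6.033 = 3.499
Arc 4: start y=0.000, vy=3.499 → t=0.714, apex=0.625, x_land=97.379, impact vy=-3.499
  bounce: vy ← 0.58·3.499 = 2.029
Arc 5: start y=0.000, vy=2.029 → t=0.414, apex=0.210, x_land=103.397, impact vy=-2.029
  bounce: vy ← 0.58·2.029 = 1.177
Arc 6: start y=0.000, vy=1.177 → t=0.240, apex=0.071, x_land=106.887, impact vy=-1.177
  bounce: vy ← 0.58·1.177 = 0.683
Arc 7: start y=0.000, vy=0.683 → t=0.139, apex=0.024, x_land=108.912, impact vy=-0.683
  bounce: vy ← 0.58·0.683 = 0.396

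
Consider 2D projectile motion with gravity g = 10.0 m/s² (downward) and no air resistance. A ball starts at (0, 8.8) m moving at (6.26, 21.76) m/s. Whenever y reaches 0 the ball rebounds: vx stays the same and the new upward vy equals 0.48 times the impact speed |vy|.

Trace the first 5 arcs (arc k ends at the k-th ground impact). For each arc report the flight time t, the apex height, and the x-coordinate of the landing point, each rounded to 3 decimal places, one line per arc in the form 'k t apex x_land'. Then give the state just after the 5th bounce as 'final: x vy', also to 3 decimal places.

Arc 1: start y=8.800, vy=21.760 → t=4.725, apex=32.475, x_land=29.576, impact vy=-25.485
  bounce: vy ← 0.48·25.485 = 12.233
Arc 2: start y=0.000, vy=12.233 → t=2.447, apex=7.482, x_land=44.891, impact vy=-12.233
  bounce: vy ← 0.48·12.233 = 5.872
Arc 3: start y=0.000, vy=5.872 → t=1.174, apex=1.724, x_land=52.243, impact vy=-5.872
  bounce: vy ← 0.48·5.872 = 2.818
Arc 4: start y=0.000, vy=2.818 → t=0.564, apex=0.397, x_land=55.771, impact vy=-2.818
  bounce: vy ← 0.48·2.818 = 1.353
Arc 5: start y=0.000, vy=1.353 → t=0.271, apex=0.092, x_land=57.465, impact vy=-1.353
  bounce: vy ← 0.48·1.353 = 0.649

1 4.725 32.475 29.576
2 2.447 7.482 44.891
3 1.174 1.724 52.243
4 0.564 0.397 55.771
5 0.271 0.092 57.465
final: 57.465 0.649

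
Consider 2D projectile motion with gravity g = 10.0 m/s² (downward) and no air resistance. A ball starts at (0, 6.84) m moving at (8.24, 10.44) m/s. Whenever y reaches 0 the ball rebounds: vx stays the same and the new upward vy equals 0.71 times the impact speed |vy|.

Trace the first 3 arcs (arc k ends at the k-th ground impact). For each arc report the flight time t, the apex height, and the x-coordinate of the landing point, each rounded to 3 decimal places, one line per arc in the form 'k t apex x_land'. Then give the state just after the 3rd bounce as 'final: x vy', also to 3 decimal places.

Arc 1: start y=6.840, vy=10.440 → t=2.612, apex=12.290, x_land=21.521, impact vy=-15.678
  bounce: vy ← 0.71·15.678 = 11.131
Arc 2: start y=0.000, vy=11.131 → t=2.226, apex=6.195, x_land=39.865, impact vy=-11.131
  bounce: vy ← 0.71·11.131 = 7.903
Arc 3: start y=0.000, vy=7.903 → t=1.581, apex=3.123, x_land=52.890, impact vy=-7.903
  bounce: vy ← 0.71·7.903 = 5.611

1 2.612 12.290 21.521
2 2.226 6.195 39.865
3 1.581 3.123 52.890
final: 52.890 5.611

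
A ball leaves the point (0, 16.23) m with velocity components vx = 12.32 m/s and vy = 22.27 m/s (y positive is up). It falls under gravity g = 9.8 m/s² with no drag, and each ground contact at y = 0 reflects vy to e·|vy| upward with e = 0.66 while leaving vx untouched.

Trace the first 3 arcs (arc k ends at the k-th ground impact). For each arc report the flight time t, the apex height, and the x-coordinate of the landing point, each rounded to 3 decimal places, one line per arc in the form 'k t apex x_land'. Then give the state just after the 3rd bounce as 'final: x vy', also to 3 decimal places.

Arc 1: start y=16.230, vy=22.270 → t=5.184, apex=41.534, x_land=63.865, impact vy=-28.532
  bounce: vy ← 0.66·28.532 = 18.831
Arc 2: start y=0.000, vy=18.831 → t=3.843, apex=18.092, x_land=111.211, impact vy=-18.831
  bounce: vy ← 0.66·18.831 = 12.428
Arc 3: start y=0.000, vy=12.428 → t=2.536, apex=7.881, x_land=142.460, impact vy=-12.428
  bounce: vy ← 0.66·12.428 = 8.203

1 5.184 41.534 63.865
2 3.843 18.092 111.211
3 2.536 7.881 142.460
final: 142.460 8.203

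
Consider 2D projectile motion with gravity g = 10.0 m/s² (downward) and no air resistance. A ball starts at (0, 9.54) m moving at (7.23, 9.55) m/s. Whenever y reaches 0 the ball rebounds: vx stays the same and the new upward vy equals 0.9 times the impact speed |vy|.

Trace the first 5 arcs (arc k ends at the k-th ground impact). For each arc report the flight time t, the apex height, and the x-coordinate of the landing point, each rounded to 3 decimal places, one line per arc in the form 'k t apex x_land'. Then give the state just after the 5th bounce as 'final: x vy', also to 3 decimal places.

Arc 1: start y=9.540, vy=9.550 → t=2.634, apex=14.100, x_land=19.046, impact vy=-16.793
  bounce: vy ← 0.9·16.793 = 15.114
Arc 2: start y=0.000, vy=15.114 → t=3.023, apex=11.421, x_land=40.900, impact vy=-15.114
  bounce: vy ← 0.9·15.114 = 13.602
Arc 3: start y=0.000, vy=13.602 → t=2.720, apex=9.251, x_land=60.569, impact vy=-13.602
  bounce: vy ← 0.9·13.602 = 12.242
Arc 4: start y=0.000, vy=12.242 → t=2.448, apex=7.493, x_land=78.271, impact vy=-12.242
  bounce: vy ← 0.9·12.242 = 11.018
Arc 5: start y=0.000, vy=11.018 → t=2.204, apex=6.070, x_land=94.203, impact vy=-11.018
  bounce: vy ← 0.9·11.018 = 9.916

1 2.634 14.100 19.046
2 3.023 11.421 40.900
3 2.720 9.251 60.569
4 2.448 7.493 78.271
5 2.204 6.070 94.203
final: 94.203 9.916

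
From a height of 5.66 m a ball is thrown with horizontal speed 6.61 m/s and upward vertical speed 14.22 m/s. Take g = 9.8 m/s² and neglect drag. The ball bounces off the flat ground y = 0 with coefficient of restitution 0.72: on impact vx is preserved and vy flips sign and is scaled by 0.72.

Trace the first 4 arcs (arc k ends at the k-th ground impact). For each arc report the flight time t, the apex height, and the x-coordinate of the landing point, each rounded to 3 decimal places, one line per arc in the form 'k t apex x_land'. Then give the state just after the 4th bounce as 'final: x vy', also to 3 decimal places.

Arc 1: start y=5.660, vy=14.220 → t=3.257, apex=15.977, x_land=21.527, impact vy=-17.696
  bounce: vy ← 0.72·17.696 = 12.741
Arc 2: start y=0.000, vy=12.741 → t=2.600, apex=8.282, x_land=38.714, impact vy=-12.741
  bounce: vy ← 0.72·12.741 = 9.174
Arc 3: start y=0.000, vy=9.174 → t=1.872, apex=4.294, x_land=51.089, impact vy=-9.174
  bounce: vy ← 0.72·9.174 = 6.605
Arc 4: start y=0.000, vy=6.605 → t=1.348, apex=2.226, x_land=59.999, impact vy=-6.605
  bounce: vy ← 0.72·6.605 = 4.756

1 3.257 15.977 21.527
2 2.600 8.282 38.714
3 1.872 4.294 51.089
4 1.348 2.226 59.999
final: 59.999 4.756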